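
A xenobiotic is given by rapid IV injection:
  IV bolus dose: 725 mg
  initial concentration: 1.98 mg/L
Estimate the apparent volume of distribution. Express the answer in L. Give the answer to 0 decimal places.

366 L

Vd = Dose / C₀ = 725.0 / 1.98 = 366.2 L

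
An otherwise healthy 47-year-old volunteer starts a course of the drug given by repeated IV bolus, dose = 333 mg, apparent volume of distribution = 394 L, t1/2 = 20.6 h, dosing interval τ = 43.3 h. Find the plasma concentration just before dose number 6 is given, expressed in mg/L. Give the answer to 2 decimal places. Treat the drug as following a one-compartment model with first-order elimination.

C₀ per dose = Dose / Vd = 333 / 394 = 0.8452 mg/L
k = ln2 / t½ = 0.693147 / 20.6 = 0.03365 h⁻¹
Fraction remaining after one interval: r = e^(−kτ) = e^(−0.03365 × 43.3) = 0.2329
Before dose 6, 5 doses have been given (aged 1τ, 2τ, 3τ, 4τ, 5τ).
C_trough = C₀ × (r + r² + … + r^5) = C₀ × r(1−r^5)/(1−r)
        = 0.8452 × 0.2329 × (1 − 0.0006852) / (1 − 0.2329) = 0.2564 mg/L

0.26 mg/L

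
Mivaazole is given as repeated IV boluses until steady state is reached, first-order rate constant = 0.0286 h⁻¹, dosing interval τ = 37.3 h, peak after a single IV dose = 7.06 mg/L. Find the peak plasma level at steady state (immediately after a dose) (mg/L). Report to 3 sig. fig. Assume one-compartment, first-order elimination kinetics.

10.8 mg/L

e^(−kτ) = e^(−0.02860 × 37.3) = 0.3441
Accumulation ratio R = 1 / (1 − e^(−kτ)) = 1 / (1 − 0.3441) = 1.525
Steady-state peak = C₀ × R = 7.06 × 1.525 = 10.77 mg/L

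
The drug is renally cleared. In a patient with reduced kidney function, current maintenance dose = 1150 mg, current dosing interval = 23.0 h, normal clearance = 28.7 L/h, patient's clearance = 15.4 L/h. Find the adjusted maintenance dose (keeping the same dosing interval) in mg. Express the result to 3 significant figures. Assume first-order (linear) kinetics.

617 mg

To keep the same average steady-state level, dosing rate must scale with clearance.
CL ratio = 15.4 / 28.7 = 0.5366
New dose (same interval) = 1150 × 0.5366 = 617.1 mg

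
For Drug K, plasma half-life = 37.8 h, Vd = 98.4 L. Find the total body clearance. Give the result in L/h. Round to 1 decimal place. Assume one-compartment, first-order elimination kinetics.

k = ln2 / t½ = 0.693147 / 37.8 = 0.01834 h⁻¹
CL = k × Vd = 0.01834 × 98.4 = 1.805 L/h

1.8 L/h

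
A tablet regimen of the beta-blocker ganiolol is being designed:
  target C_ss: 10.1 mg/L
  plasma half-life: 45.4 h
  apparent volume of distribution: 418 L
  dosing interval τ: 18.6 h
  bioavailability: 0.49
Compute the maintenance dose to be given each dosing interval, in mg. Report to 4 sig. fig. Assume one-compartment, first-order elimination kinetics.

k = ln2 / t½ = 0.693147 / 45.4 = 0.01527 h⁻¹
CL = k × Vd = 0.01527 × 418 = 6.383 L/h
At steady state, F × (Dose/τ) = Css × CL.
Dose = Css × CL × τ / F = 10.1 × 6.383 × 18.6 / 0.49 = 2447 mg

2447 mg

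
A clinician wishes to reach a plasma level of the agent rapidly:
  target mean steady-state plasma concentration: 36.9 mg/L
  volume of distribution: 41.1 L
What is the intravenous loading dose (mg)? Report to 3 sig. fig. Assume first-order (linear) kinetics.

1520 mg

LD = Css × Vd = 36.9 × 41.1 = 1517 mg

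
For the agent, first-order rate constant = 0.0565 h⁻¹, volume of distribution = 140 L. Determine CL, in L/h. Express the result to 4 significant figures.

CL = k × Vd = 0.0565 × 140 = 7.910 L/h

7.910 L/h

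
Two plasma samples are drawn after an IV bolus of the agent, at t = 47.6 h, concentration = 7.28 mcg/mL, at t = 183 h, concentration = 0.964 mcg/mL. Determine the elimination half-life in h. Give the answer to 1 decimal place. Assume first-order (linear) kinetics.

46.4 h

k = ln(C₁/C₂) / (t₂ − t₁) = ln(7.28/0.964) / (183 − 47.6)
  = 2.022 / 135.4 = 0.01493 h⁻¹
t½ = ln2 / k = 0.693147 / 0.01493 = 46.43 h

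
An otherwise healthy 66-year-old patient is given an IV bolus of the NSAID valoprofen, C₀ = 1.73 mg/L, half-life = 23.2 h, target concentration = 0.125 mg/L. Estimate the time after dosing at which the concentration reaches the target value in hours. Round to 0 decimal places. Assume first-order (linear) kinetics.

k = ln2 / t½ = 0.693147 / 23.2 = 0.02988 h⁻¹
t = ln(C₀ / C) / k = ln(1.730 / 0.125) / 0.02988
  = ln(13.84) / 0.02988 = 2.628 / 0.02988 = 87.95 h

88 h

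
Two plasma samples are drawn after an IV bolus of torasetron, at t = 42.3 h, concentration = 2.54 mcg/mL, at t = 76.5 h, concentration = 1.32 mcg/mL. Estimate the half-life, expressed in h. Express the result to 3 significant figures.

k = ln(C₁/C₂) / (t₂ − t₁) = ln(2.54/1.32) / (76.5 − 42.3)
  = 0.6545 / 34.20 = 0.01914 h⁻¹
t½ = ln2 / k = 0.693147 / 0.01914 = 36.21 h

36.2 h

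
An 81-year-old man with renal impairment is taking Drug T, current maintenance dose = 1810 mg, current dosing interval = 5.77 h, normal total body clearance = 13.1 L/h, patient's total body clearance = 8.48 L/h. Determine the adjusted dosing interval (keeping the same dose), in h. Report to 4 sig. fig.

To keep the same average steady-state level, dosing rate must scale with clearance.
CL ratio = 8.48 / 13.1 = 0.6473
New interval (same dose) = 5.77 / 0.6473 = 8.914 h

8.914 h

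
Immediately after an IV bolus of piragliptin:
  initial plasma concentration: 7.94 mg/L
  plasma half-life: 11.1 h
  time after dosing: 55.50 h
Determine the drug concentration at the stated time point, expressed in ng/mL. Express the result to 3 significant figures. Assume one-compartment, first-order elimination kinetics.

248 ng/mL

k = ln2 / t½ = 0.693147 / 11.1 = 0.06245 h⁻¹
t / t½ = 55.50 / 11.1 = 5 half-lives
C = C₀ × (1/2)^5 = 7.940 × 0.03125 = 0.2481 mg/L
Convert: 0.2481 mg/L × 1000 = 248.1 ng/mL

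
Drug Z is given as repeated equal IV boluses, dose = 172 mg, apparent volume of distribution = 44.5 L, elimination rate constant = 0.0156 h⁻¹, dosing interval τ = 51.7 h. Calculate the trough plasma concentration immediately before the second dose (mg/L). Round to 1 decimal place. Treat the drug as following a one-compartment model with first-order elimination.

C₀ per dose = Dose / Vd = 172 / 44.5 = 3.865 mg/L
Fraction remaining after one interval: r = e^(−kτ) = e^(−0.01560 × 51.7) = 0.4464
Before dose 2, 1 dose has been given (aged 1τ).
C_trough = C₀ × r = 3.865 × 0.4464 = 1.725 mg/L

1.7 mg/L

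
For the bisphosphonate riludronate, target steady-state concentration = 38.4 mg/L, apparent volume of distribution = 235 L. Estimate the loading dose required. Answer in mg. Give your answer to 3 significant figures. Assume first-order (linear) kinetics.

9020 mg

LD = Css × Vd = 38.4 × 235 = 9024 mg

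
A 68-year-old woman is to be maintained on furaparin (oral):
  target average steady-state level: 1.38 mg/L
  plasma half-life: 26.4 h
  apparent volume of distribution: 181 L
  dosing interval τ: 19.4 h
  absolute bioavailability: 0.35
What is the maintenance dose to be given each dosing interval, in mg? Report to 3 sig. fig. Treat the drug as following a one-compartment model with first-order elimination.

364 mg

k = ln2 / t½ = 0.693147 / 26.4 = 0.02626 h⁻¹
CL = k × Vd = 0.02626 × 181 = 4.753 L/h
At steady state, F × (Dose/τ) = Css × CL.
Dose = Css × CL × τ / F = 1.38 × 4.753 × 19.4 / 0.35 = 363.6 mg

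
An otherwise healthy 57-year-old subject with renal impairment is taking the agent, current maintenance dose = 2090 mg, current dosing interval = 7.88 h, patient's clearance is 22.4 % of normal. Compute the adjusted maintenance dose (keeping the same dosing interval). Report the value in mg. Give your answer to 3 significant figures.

468 mg

To keep the same average steady-state level, dosing rate must scale with clearance.
CL ratio = 22.4 / 100 = 0.2240
New dose (same interval) = 2090 × 0.2240 = 468.2 mg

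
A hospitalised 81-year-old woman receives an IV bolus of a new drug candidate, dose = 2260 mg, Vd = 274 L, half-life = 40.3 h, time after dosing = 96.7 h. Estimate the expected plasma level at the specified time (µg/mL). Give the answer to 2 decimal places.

1.56 µg/mL

C₀ = Dose / Vd = 2260 / 274 = 8.248 mg/L
k = ln2 / t½ = 0.693147 / 40.3 = 0.01720 h⁻¹
C = C₀ · e^(−k·t) = 8.248 × e^(−0.01720 × 96.7)
  = 8.248 × 0.1895 = 1.563 mg/L
(1.563 mg/L = 1.563 µg/mL)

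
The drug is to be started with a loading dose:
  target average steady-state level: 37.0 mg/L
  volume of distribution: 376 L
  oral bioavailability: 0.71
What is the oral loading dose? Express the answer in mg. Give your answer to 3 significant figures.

LD = Css × Vd / F = 37.0 × 376 / 0.71 = 19590 mg

19600 mg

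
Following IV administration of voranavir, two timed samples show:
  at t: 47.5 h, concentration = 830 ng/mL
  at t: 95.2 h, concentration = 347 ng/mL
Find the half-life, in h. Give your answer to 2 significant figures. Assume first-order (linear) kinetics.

38 h

k = ln(C₁/C₂) / (t₂ − t₁) = ln(830/347) / (95.2 − 47.5)
  = 0.8721 / 47.70 = 0.01828 h⁻¹
t½ = ln2 / k = 0.693147 / 0.01828 = 37.92 h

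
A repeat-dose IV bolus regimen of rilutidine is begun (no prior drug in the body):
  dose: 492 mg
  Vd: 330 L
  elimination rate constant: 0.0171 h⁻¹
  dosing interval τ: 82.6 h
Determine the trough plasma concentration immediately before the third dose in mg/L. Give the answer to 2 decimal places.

0.45 mg/L

C₀ per dose = Dose / Vd = 492 / 330 = 1.491 mg/L
Fraction remaining after one interval: r = e^(−kτ) = e^(−0.01710 × 82.6) = 0.2435
Before dose 3, 2 doses have been given (aged 1τ, 2τ).
C_trough = C₀ × (r + r²) = 1.491 × (0.2435 + 0.05929) = 0.4515 mg/L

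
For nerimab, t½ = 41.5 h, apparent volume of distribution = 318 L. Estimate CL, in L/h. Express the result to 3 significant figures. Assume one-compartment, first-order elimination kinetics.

k = ln2 / t½ = 0.693147 / 41.5 = 0.01670 h⁻¹
CL = k × Vd = 0.01670 × 318 = 5.311 L/h

5.31 L/h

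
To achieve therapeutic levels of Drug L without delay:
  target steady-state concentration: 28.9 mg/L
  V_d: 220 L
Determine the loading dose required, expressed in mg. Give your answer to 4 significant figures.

LD = Css × Vd = 28.9 × 220 = 6358 mg

6358 mg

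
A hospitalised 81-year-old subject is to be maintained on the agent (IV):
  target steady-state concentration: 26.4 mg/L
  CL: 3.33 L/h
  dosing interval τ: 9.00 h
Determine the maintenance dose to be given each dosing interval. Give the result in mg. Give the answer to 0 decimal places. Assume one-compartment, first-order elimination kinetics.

791 mg

At steady state, Dose/τ = Css × CL.
Dose = Css × CL × τ = 26.4 × 3.330 × 9.00 = 791.2 mg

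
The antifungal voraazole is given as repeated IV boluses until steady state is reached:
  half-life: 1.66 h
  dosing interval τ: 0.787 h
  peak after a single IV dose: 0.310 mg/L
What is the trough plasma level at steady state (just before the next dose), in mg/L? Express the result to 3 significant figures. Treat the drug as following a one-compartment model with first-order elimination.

0.797 mg/L

k = ln2 / t½ = 0.693147 / 1.66 = 0.4176 h⁻¹
e^(−kτ) = e^(−0.4176 × 0.787) = 0.7199
Accumulation ratio R = 1 / (1 − e^(−kτ)) = 1 / (1 − 0.7199) = 3.570
Steady-state trough = C₀ × R × e^(−kτ) = 0.310 × 3.570 × 0.7199 = 0.7967 mg/L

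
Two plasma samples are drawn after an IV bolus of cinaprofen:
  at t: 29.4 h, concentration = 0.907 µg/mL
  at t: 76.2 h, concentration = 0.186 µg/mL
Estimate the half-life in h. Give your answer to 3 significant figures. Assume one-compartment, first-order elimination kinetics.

20.5 h

k = ln(C₁/C₂) / (t₂ − t₁) = ln(0.907/0.186) / (76.2 − 29.4)
  = 1.584 / 46.80 = 0.03385 h⁻¹
t½ = ln2 / k = 0.693147 / 0.03385 = 20.48 h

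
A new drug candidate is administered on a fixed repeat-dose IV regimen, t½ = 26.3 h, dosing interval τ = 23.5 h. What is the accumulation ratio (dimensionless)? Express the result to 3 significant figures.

2.17

k = ln2 / t½ = 0.693147 / 26.3 = 0.02636 h⁻¹
e^(−kτ) = e^(−0.02636 × 23.5) = 0.5382
Accumulation ratio R = 1 / (1 − e^(−kτ)) = 1 / (1 − 0.5382) = 2.165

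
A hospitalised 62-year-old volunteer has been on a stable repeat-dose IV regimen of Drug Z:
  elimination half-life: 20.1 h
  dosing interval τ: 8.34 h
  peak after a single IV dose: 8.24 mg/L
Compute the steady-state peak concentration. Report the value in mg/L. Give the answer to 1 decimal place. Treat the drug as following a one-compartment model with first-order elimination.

k = ln2 / t½ = 0.693147 / 20.1 = 0.03448 h⁻¹
e^(−kτ) = e^(−0.03448 × 8.34) = 0.7501
Accumulation ratio R = 1 / (1 − e^(−kτ)) = 1 / (1 − 0.7501) = 4.002
Steady-state peak = C₀ × R = 8.24 × 4.002 = 32.98 mg/L

33.0 mg/L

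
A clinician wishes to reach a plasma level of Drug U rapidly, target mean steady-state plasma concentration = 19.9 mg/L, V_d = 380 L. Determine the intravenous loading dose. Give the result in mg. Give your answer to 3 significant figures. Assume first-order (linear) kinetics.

LD = Css × Vd = 19.9 × 380 = 7562 mg

7560 mg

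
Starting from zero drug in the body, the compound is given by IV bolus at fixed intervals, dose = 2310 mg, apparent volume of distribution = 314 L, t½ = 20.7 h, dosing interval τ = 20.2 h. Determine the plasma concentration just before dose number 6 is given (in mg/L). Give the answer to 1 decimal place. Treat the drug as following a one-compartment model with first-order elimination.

7.4 mg/L

C₀ per dose = Dose / Vd = 2310 / 314 = 7.357 mg/L
k = ln2 / t½ = 0.693147 / 20.7 = 0.03349 h⁻¹
Fraction remaining after one interval: r = e^(−kτ) = e^(−0.03349 × 20.2) = 0.5084
Before dose 6, 5 doses have been given (aged 1τ, 2τ, 3τ, 4τ, 5τ).
C_trough = C₀ × (r + r² + … + r^5) = C₀ × r(1−r^5)/(1−r)
        = 7.357 × 0.5084 × (1 − 0.03396) / (1 − 0.5084) = 7.350 mg/L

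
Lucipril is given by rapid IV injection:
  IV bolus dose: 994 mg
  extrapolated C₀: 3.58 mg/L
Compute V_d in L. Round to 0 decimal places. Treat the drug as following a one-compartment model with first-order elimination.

Vd = Dose / C₀ = 994.0 / 3.58 = 277.7 L

278 L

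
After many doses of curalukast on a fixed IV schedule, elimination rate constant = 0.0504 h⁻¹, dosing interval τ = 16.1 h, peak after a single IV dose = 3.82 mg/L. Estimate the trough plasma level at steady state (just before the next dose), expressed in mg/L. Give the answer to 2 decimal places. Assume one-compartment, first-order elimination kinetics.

e^(−kτ) = e^(−0.05040 × 16.1) = 0.4442
Accumulation ratio R = 1 / (1 − e^(−kτ)) = 1 / (1 − 0.4442) = 1.799
Steady-state trough = C₀ × R × e^(−kτ) = 3.82 × 1.799 × 0.4442 = 3.053 mg/L

3.05 mg/L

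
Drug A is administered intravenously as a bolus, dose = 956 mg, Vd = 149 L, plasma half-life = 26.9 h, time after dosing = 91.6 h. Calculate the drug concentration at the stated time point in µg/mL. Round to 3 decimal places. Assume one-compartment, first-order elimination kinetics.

0.606 µg/mL

C₀ = Dose / Vd = 956.0 / 149 = 6.416 mg/L
k = ln2 / t½ = 0.693147 / 26.9 = 0.02577 h⁻¹
C = C₀ · e^(−k·t) = 6.416 × e^(−0.02577 × 91.6)
  = 6.416 × 0.09437 = 0.6055 mg/L
(0.6055 mg/L = 0.6055 µg/mL)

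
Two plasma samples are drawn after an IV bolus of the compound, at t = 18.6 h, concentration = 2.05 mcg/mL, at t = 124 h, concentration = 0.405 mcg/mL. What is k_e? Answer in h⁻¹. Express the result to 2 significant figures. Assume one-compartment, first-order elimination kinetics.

k = ln(C₁/C₂) / (t₂ − t₁) = ln(2.05/0.405) / (124 − 18.6)
  = 1.622 / 105.4 = 0.01539 h⁻¹

0.015 h⁻¹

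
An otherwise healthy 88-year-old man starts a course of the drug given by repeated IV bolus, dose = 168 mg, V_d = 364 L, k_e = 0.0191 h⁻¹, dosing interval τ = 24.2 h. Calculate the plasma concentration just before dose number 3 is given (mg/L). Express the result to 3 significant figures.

0.474 mg/L

C₀ per dose = Dose / Vd = 168 / 364 = 0.4615 mg/L
Fraction remaining after one interval: r = e^(−kτ) = e^(−0.01910 × 24.2) = 0.6299
Before dose 3, 2 doses have been given (aged 1τ, 2τ).
C_trough = C₀ × (r + r²) = 0.4615 × (0.6299 + 0.3968) = 0.4738 mg/L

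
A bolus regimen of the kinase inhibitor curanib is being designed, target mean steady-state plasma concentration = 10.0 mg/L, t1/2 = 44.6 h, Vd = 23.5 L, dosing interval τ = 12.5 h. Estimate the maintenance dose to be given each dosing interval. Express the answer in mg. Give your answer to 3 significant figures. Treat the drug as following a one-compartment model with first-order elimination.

k = ln2 / t½ = 0.693147 / 44.6 = 0.01554 h⁻¹
CL = k × Vd = 0.01554 × 23.5 = 0.3652 L/h
At steady state, Dose/τ = Css × CL.
Dose = Css × CL × τ = 10.0 × 0.3652 × 12.5 = 45.65 mg

45.7 mg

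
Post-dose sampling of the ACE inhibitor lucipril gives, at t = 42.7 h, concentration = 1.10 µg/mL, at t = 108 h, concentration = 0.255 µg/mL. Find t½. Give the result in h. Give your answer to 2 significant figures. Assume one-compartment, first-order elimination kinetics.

31 h

k = ln(C₁/C₂) / (t₂ − t₁) = ln(1.10/0.255) / (108 − 42.7)
  = 1.462 / 65.30 = 0.02239 h⁻¹
t½ = ln2 / k = 0.693147 / 0.02239 = 30.96 h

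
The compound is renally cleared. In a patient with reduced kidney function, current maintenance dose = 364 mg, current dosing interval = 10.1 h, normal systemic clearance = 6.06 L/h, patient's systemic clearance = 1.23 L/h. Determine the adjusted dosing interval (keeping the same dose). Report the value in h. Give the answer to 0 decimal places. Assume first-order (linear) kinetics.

To keep the same average steady-state level, dosing rate must scale with clearance.
CL ratio = 1.23 / 6.06 = 0.2030
New interval (same dose) = 10.1 / 0.2030 = 49.75 h

50 h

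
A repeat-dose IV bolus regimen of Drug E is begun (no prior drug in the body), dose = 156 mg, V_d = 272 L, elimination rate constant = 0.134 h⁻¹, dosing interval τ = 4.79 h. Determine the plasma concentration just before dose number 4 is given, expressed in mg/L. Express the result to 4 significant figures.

0.5443 mg/L

C₀ per dose = Dose / Vd = 156 / 272 = 0.5735 mg/L
Fraction remaining after one interval: r = e^(−kτ) = e^(−0.1340 × 4.79) = 0.5263
Before dose 4, 3 doses have been given (aged 1τ, 2τ, 3τ).
C_trough = C₀ × (r + r² + … + r^3) = C₀ × r(1−r^3)/(1−r)
        = 0.5735 × 0.5263 × (1 − 0.1458) / (1 − 0.5263) = 0.5443 mg/L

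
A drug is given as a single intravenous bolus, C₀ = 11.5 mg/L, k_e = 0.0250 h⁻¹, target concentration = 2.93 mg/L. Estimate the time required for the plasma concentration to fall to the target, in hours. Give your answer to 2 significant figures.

t = ln(C₀ / C) / k = ln(11.50 / 2.93) / 0.02500
  = ln(3.925) / 0.02500 = 1.367 / 0.02500 = 54.68 h

55 h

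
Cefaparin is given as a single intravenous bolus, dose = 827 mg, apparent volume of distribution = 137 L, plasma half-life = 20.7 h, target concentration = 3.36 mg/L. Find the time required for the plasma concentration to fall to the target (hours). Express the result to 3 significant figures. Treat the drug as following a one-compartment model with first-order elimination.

17.5 h

C₀ = Dose / Vd = 827.0 / 137 = 6.036 mg/L
k = ln2 / t½ = 0.693147 / 20.7 = 0.03349 h⁻¹
t = ln(C₀ / C) / k = ln(6.036 / 3.36) / 0.03349
  = ln(1.796) / 0.03349 = 0.5856 / 0.03349 = 17.49 h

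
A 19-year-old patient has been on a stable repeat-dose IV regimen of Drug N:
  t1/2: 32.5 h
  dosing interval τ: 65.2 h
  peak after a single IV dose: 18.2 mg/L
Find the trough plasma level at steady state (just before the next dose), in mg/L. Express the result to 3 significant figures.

6.03 mg/L

k = ln2 / t½ = 0.693147 / 32.5 = 0.02133 h⁻¹
e^(−kτ) = e^(−0.02133 × 65.2) = 0.2489
Accumulation ratio R = 1 / (1 − e^(−kτ)) = 1 / (1 − 0.2489) = 1.331
Steady-state trough = C₀ × R × e^(−kτ) = 18.2 × 1.331 × 0.2489 = 6.029 mg/L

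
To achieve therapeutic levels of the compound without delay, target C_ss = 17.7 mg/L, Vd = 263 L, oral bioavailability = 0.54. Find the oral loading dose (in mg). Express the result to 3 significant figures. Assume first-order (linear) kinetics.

8620 mg

LD = Css × Vd / F = 17.7 × 263 / 0.54 = 8621 mg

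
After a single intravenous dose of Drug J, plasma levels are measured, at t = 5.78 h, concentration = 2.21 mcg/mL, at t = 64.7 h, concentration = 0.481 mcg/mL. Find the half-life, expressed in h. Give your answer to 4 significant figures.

26.78 h

k = ln(C₁/C₂) / (t₂ − t₁) = ln(2.21/0.481) / (64.7 − 5.78)
  = 1.525 / 58.92 = 0.02588 h⁻¹
t½ = ln2 / k = 0.693147 / 0.02588 = 26.78 h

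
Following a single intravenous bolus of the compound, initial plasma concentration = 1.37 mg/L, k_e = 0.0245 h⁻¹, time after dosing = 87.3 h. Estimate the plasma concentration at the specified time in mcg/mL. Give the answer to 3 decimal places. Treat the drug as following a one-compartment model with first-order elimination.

0.161 mcg/mL

C = C₀ · e^(−k·t) = 1.370 × e^(−0.02450 × 87.3)
  = 1.370 × 0.1178 = 0.1614 mg/L
(0.1614 mg/L = 0.1614 mcg/mL)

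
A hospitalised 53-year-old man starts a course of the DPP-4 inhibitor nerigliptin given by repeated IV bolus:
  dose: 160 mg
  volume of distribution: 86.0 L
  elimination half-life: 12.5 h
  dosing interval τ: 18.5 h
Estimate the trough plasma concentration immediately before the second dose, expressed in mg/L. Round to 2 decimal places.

C₀ per dose = Dose / Vd = 160 / 86.0 = 1.860 mg/L
k = ln2 / t½ = 0.693147 / 12.5 = 0.05545 h⁻¹
Fraction remaining after one interval: r = e^(−kτ) = e^(−0.05545 × 18.5) = 0.3585
Before dose 2, 1 dose has been given (aged 1τ).
C_trough = C₀ × r = 1.860 × 0.3585 = 0.6668 mg/L

0.67 mg/L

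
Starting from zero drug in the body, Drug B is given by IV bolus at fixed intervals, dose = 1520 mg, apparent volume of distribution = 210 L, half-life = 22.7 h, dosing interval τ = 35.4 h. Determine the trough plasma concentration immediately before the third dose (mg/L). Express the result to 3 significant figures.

3.29 mg/L

C₀ per dose = Dose / Vd = 1520 / 210 = 7.238 mg/L
k = ln2 / t½ = 0.693147 / 22.7 = 0.03054 h⁻¹
Fraction remaining after one interval: r = e^(−kτ) = e^(−0.03054 × 35.4) = 0.3392
Before dose 3, 2 doses have been given (aged 1τ, 2τ).
C_trough = C₀ × (r + r²) = 7.238 × (0.3392 + 0.1151) = 3.288 mg/L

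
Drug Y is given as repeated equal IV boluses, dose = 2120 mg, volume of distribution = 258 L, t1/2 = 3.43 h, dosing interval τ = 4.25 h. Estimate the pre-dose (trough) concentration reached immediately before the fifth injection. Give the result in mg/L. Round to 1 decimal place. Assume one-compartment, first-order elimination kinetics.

5.8 mg/L

C₀ per dose = Dose / Vd = 2120 / 258 = 8.217 mg/L
k = ln2 / t½ = 0.693147 / 3.43 = 0.2021 h⁻¹
Fraction remaining after one interval: r = e^(−kτ) = e^(−0.2021 × 4.25) = 0.4236
Before dose 5, 4 doses have been given (aged 1τ, 2τ, 3τ, 4τ).
C_trough = C₀ × (r + r² + … + r^4) = C₀ × r(1−r^4)/(1−r)
        = 8.217 × 0.4236 × (1 − 0.03220) / (1 − 0.4236) = 5.844 mg/L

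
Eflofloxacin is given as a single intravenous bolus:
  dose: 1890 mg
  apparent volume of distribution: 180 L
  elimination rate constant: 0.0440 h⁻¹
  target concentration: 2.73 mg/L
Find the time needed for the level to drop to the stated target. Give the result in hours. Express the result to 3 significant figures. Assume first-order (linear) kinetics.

C₀ = Dose / Vd = 1890 / 180 = 10.50 mg/L
t = ln(C₀ / C) / k = ln(10.50 / 2.73) / 0.04400
  = ln(3.846) / 0.04400 = 1.347 / 0.04400 = 30.61 h

30.6 h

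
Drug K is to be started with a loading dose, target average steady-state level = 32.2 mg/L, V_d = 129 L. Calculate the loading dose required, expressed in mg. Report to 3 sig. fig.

4150 mg

LD = Css × Vd = 32.2 × 129 = 4154 mg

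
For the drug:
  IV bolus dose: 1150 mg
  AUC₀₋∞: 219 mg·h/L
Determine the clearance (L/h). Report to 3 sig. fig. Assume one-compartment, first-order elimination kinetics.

5.25 L/h

CL = Dose / AUC = 1150 / 219 = 5.251 L/h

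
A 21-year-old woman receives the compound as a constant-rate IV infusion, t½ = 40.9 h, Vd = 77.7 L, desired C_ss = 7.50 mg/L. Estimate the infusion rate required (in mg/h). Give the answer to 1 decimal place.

9.9 mg/h

k = ln2 / t½ = 0.693147 / 40.9 = 0.01695 h⁻¹
CL = k × Vd = 0.01695 × 77.7 = 1.317 L/h
At steady state, infusion rate R₀ = Css × CL = 7.50 × 1.317 = 9.878 mg/h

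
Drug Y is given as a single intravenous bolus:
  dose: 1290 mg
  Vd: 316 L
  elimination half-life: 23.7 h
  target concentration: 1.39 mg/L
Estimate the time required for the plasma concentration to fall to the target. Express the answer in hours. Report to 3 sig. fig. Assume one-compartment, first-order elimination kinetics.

C₀ = Dose / Vd = 1290 / 316 = 4.082 mg/L
k = ln2 / t½ = 0.693147 / 23.7 = 0.02925 h⁻¹
t = ln(C₀ / C) / k = ln(4.082 / 1.39) / 0.02925
  = ln(2.937) / 0.02925 = 1.077 / 0.02925 = 36.82 h

36.8 h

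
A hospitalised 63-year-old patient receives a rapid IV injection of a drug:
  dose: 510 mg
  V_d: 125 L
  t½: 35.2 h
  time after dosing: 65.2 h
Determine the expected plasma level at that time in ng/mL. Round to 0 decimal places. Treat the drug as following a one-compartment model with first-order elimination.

C₀ = Dose / Vd = 510.0 / 125 = 4.080 mg/L
k = ln2 / t½ = 0.693147 / 35.2 = 0.01969 h⁻¹
C = C₀ · e^(−k·t) = 4.080 × e^(−0.01969 × 65.2)
  = 4.080 × 0.2770 = 1.130 mg/L
Convert: 1.130 mg/L × 1000 = 1130 ng/mL

1130 ng/mL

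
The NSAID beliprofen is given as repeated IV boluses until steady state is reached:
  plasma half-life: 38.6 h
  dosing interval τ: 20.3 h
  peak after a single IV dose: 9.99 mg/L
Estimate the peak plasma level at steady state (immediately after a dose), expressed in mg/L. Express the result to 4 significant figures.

32.70 mg/L

k = ln2 / t½ = 0.693147 / 38.6 = 0.01796 h⁻¹
e^(−kτ) = e^(−0.01796 × 20.3) = 0.6945
Accumulation ratio R = 1 / (1 − e^(−kτ)) = 1 / (1 − 0.6945) = 3.273
Steady-state peak = C₀ × R = 9.99 × 3.273 = 32.70 mg/L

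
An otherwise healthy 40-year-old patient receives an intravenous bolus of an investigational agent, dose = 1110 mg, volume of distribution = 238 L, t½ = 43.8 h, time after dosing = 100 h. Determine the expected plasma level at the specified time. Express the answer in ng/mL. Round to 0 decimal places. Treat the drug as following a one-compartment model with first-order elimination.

958 ng/mL

C₀ = Dose / Vd = 1110 / 238 = 4.664 mg/L
k = ln2 / t½ = 0.693147 / 43.8 = 0.01583 h⁻¹
C = C₀ · e^(−k·t) = 4.664 × e^(−0.01583 × 100)
  = 4.664 × 0.2054 = 0.9580 mg/L
Convert: 0.9580 mg/L × 1000 = 958.0 ng/mL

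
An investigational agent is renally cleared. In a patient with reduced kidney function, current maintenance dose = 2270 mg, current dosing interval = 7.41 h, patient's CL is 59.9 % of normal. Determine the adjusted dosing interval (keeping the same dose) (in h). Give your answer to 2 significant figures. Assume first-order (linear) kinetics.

12 h

To keep the same average steady-state level, dosing rate must scale with clearance.
CL ratio = 59.9 / 100 = 0.5990
New interval (same dose) = 7.41 / 0.5990 = 12.37 h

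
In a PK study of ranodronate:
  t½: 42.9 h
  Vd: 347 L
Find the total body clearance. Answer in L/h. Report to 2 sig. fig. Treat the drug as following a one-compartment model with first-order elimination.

k = ln2 / t½ = 0.693147 / 42.9 = 0.01616 h⁻¹
CL = k × Vd = 0.01616 × 347 = 5.608 L/h

5.6 L/h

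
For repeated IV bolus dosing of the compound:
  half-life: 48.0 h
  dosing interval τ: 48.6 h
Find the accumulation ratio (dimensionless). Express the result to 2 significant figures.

k = ln2 / t½ = 0.693147 / 48.0 = 0.01444 h⁻¹
e^(−kτ) = e^(−0.01444 × 48.6) = 0.4957
Accumulation ratio R = 1 / (1 − e^(−kτ)) = 1 / (1 − 0.4957) = 1.983

2.0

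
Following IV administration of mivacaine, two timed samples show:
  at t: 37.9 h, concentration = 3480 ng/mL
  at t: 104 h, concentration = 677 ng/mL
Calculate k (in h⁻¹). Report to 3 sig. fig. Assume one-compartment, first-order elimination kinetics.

0.0248 h⁻¹

k = ln(C₁/C₂) / (t₂ − t₁) = ln(3480/677) / (104 − 37.9)
  = 1.637 / 66.10 = 0.02477 h⁻¹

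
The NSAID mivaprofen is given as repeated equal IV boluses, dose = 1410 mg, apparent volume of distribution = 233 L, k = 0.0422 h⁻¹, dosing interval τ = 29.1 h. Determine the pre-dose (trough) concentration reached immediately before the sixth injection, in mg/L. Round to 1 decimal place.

2.5 mg/L

C₀ per dose = Dose / Vd = 1410 / 233 = 6.052 mg/L
Fraction remaining after one interval: r = e^(−kτ) = e^(−0.04220 × 29.1) = 0.2929
Before dose 6, 5 doses have been given (aged 1τ, 2τ, 3τ, 4τ, 5τ).
C_trough = C₀ × (r + r² + … + r^5) = C₀ × r(1−r^5)/(1−r)
        = 6.052 × 0.2929 × (1 − 0.002156) / (1 − 0.2929) = 2.501 mg/L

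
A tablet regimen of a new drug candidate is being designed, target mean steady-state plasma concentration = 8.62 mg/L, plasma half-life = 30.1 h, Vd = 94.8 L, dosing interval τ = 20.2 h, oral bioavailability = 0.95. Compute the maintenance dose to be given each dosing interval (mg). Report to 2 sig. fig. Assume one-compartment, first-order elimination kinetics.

k = ln2 / t½ = 0.693147 / 30.1 = 0.02303 h⁻¹
CL = k × Vd = 0.02303 × 94.8 = 2.183 L/h
At steady state, F × (Dose/τ) = Css × CL.
Dose = Css × CL × τ / F = 8.62 × 2.183 × 20.2 / 0.95 = 400.1 mg

400 mg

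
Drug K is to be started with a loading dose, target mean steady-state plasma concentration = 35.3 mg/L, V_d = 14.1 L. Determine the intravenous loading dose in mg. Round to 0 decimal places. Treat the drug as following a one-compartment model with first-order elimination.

LD = Css × Vd = 35.3 × 14.1 = 497.7 mg

498 mg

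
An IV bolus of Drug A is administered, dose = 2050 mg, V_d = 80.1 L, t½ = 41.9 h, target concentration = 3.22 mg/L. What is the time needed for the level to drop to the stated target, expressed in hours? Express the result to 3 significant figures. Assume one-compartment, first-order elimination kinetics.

125 h

C₀ = Dose / Vd = 2050 / 80.1 = 25.59 mg/L
k = ln2 / t½ = 0.693147 / 41.9 = 0.01654 h⁻¹
t = ln(C₀ / C) / k = ln(25.59 / 3.22) / 0.01654
  = ln(7.947) / 0.01654 = 2.073 / 0.01654 = 125.3 h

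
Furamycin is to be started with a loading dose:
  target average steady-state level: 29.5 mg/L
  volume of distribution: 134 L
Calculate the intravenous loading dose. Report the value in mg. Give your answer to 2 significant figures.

LD = Css × Vd = 29.5 × 134 = 3953 mg

4000 mg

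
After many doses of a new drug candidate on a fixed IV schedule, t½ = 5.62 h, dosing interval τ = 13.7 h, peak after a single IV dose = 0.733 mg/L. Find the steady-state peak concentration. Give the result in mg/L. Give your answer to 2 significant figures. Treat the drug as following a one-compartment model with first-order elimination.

k = ln2 / t½ = 0.693147 / 5.62 = 0.1233 h⁻¹
e^(−kτ) = e^(−0.1233 × 13.7) = 0.1847
Accumulation ratio R = 1 / (1 − e^(−kτ)) = 1 / (1 − 0.1847) = 1.227
Steady-state peak = C₀ × R = 0.733 × 1.227 = 0.8994 mg/L

0.90 mg/L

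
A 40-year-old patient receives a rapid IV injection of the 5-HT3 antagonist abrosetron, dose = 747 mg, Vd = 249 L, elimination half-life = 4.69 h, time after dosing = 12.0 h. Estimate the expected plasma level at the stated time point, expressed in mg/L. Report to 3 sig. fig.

0.509 mg/L

C₀ = Dose / Vd = 747.0 / 249 = 3.000 mg/L
k = ln2 / t½ = 0.693147 / 4.69 = 0.1478 h⁻¹
C = C₀ · e^(−k·t) = 3.000 × e^(−0.1478 × 12.0)
  = 3.000 × 0.1697 = 0.5091 mg/L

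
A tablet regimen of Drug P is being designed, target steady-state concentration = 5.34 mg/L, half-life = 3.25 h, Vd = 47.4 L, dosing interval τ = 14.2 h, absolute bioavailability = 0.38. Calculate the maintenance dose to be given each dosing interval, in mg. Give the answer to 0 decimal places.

k = ln2 / t½ = 0.693147 / 3.25 = 0.2133 h⁻¹
CL = k × Vd = 0.2133 × 47.4 = 10.11 L/h
At steady state, F × (Dose/τ) = Css × CL.
Dose = Css × CL × τ / F = 5.34 × 10.11 × 14.2 / 0.38 = 2017 mg

2017 mg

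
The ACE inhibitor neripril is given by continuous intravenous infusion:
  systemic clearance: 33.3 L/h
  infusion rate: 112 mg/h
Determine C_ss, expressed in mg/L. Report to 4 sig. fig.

3.363 mg/L

At steady state Css = R₀ / CL = 112 / 33.30 = 3.363 mg/L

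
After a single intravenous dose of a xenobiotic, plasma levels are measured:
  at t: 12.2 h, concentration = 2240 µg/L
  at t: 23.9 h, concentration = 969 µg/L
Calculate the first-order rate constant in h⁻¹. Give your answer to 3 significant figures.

k = ln(C₁/C₂) / (t₂ − t₁) = ln(2240/969) / (23.9 − 12.2)
  = 0.8380 / 11.70 = 0.07162 h⁻¹

0.0716 h⁻¹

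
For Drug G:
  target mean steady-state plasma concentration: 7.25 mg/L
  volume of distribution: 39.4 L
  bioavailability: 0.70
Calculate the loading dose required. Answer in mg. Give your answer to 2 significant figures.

410 mg

LD = Css × Vd / F = 7.25 × 39.4 / 0.70 = 408.1 mg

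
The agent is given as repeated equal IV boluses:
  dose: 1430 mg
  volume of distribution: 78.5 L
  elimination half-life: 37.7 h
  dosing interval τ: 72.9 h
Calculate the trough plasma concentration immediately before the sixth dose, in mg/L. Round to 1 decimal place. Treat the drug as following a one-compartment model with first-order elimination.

C₀ per dose = Dose / Vd = 1430 / 78.5 = 18.22 mg/L
k = ln2 / t½ = 0.693147 / 37.7 = 0.01839 h⁻¹
Fraction remaining after one interval: r = e^(−kτ) = e^(−0.01839 × 72.9) = 0.2617
Before dose 6, 5 doses have been given (aged 1τ, 2τ, 3τ, 4τ, 5τ).
C_trough = C₀ × (r + r² + … + r^5) = C₀ × r(1−r^5)/(1−r)
        = 18.22 × 0.2617 × (1 − 0.001227) / (1 − 0.2617) = 6.450 mg/L

6.5 mg/L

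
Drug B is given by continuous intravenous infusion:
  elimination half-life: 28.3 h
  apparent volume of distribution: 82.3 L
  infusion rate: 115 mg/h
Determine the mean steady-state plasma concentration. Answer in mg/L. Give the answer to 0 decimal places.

57 mg/L

k = ln2 / t½ = 0.693147 / 28.3 = 0.02449 h⁻¹
CL = k × Vd = 0.02449 × 82.3 = 2.016 L/h
At steady state Css = R₀ / CL = 115 / 2.016 = 57.04 mg/L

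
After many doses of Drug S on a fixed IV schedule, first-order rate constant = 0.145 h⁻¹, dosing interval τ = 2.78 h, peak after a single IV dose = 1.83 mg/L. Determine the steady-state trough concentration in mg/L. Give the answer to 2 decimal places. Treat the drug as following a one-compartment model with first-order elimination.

3.69 mg/L

e^(−kτ) = e^(−0.1450 × 2.78) = 0.6682
Accumulation ratio R = 1 / (1 − e^(−kτ)) = 1 / (1 − 0.6682) = 3.014
Steady-state trough = C₀ × R × e^(−kτ) = 1.83 × 3.014 × 0.6682 = 3.686 mg/L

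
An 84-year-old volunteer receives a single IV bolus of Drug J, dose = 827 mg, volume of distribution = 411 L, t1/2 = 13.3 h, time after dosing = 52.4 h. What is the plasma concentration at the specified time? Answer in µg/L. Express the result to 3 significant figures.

131 µg/L

C₀ = Dose / Vd = 827.0 / 411 = 2.012 mg/L
k = ln2 / t½ = 0.693147 / 13.3 = 0.05212 h⁻¹
C = C₀ · e^(−k·t) = 2.012 × e^(−0.05212 × 52.4)
  = 2.012 × 0.06515 = 0.1311 mg/L
Convert: 0.1311 mg/L × 1000 = 131.1 µg/L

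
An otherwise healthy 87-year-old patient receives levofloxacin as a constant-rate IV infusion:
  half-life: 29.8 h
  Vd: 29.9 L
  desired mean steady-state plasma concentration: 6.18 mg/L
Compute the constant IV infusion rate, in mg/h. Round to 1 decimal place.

k = ln2 / t½ = 0.693147 / 29.8 = 0.02326 h⁻¹
CL = k × Vd = 0.02326 × 29.9 = 0.6955 L/h
At steady state, infusion rate R₀ = Css × CL = 6.18 × 0.6955 = 4.298 mg/h

4.3 mg/h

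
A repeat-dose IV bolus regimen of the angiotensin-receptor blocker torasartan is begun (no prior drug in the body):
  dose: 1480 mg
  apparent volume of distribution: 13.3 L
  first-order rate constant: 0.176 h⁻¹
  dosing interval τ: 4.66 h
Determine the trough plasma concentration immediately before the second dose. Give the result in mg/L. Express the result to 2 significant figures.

49 mg/L

C₀ per dose = Dose / Vd = 1480 / 13.3 = 111.3 mg/L
Fraction remaining after one interval: r = e^(−kτ) = e^(−0.1760 × 4.66) = 0.4404
Before dose 2, 1 dose has been given (aged 1τ).
C_trough = C₀ × r = 111.3 × 0.4404 = 49.02 mg/L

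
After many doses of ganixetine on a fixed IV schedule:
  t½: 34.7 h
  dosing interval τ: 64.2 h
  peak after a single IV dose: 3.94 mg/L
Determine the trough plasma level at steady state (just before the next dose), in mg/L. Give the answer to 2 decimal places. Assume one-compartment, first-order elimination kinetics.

1.51 mg/L

k = ln2 / t½ = 0.693147 / 34.7 = 0.01998 h⁻¹
e^(−kτ) = e^(−0.01998 × 64.2) = 0.2773
Accumulation ratio R = 1 / (1 − e^(−kτ)) = 1 / (1 − 0.2773) = 1.384
Steady-state trough = C₀ × R × e^(−kτ) = 3.94 × 1.384 × 0.2773 = 1.512 mg/L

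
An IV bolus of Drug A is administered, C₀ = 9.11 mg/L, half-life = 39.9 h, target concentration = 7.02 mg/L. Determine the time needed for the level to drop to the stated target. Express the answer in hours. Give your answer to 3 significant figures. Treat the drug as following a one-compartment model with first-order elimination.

15.0 h

k = ln2 / t½ = 0.693147 / 39.9 = 0.01737 h⁻¹
t = ln(C₀ / C) / k = ln(9.110 / 7.02) / 0.01737
  = ln(1.298) / 0.01737 = 0.2608 / 0.01737 = 15.01 h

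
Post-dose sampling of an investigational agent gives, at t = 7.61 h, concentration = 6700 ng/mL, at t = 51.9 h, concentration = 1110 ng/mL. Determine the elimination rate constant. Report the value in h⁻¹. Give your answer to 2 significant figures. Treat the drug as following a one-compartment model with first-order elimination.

k = ln(C₁/C₂) / (t₂ − t₁) = ln(6700/1110) / (51.9 − 7.61)
  = 1.798 / 44.29 = 0.04060 h⁻¹

0.041 h⁻¹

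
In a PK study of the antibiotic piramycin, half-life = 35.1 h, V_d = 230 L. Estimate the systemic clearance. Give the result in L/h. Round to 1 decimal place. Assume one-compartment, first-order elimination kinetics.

k = ln2 / t½ = 0.693147 / 35.1 = 0.01975 h⁻¹
CL = k × Vd = 0.01975 × 230 = 4.543 L/h

4.5 L/h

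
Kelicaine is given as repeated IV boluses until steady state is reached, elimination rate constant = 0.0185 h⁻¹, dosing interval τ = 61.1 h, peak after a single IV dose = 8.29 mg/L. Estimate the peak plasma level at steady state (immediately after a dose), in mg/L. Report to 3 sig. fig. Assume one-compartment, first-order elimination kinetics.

e^(−kτ) = e^(−0.01850 × 61.1) = 0.3229
Accumulation ratio R = 1 / (1 − e^(−kτ)) = 1 / (1 − 0.3229) = 1.477
Steady-state peak = C₀ × R = 8.29 × 1.477 = 12.24 mg/L

12.2 mg/L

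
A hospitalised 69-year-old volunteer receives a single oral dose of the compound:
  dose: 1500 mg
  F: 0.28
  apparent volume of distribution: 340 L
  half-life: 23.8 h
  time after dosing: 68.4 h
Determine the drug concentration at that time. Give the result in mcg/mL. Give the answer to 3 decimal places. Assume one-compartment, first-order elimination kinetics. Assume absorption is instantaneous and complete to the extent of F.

Amount reaching circulation = F × Dose = 0.28 × 1500 = 420.0 mg
C₀ = F·Dose / Vd = 420.0 / 340 = 1.235 mg/L
k = ln2 / t½ = 0.693147 / 23.8 = 0.02912 h⁻¹
C = C₀ · e^(−k·t) = 1.235 × e^(−0.02912 × 68.4)
  = 1.235 × 0.1364 = 0.1685 mg/L
(0.1685 mg/L = 0.1685 mcg/mL)

0.169 mcg/mL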